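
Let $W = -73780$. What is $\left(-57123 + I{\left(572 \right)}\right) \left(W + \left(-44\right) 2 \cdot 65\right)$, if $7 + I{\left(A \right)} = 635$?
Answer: $4491352500$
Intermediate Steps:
$I{\left(A \right)} = 628$ ($I{\left(A \right)} = -7 + 635 = 628$)
$\left(-57123 + I{\left(572 \right)}\right) \left(W + \left(-44\right) 2 \cdot 65\right) = \left(-57123 + 628\right) \left(-73780 + \left(-44\right) 2 \cdot 65\right) = - 56495 \left(-73780 - 5720\right) = \left(-56495\right) \left(-79500\right) = 4491352500$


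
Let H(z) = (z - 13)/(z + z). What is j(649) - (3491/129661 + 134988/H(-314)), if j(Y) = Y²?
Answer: 2288959839762/14133049 ≈ 1.6196e+5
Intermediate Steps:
H(z) = (-13 + z)/(2*z) (H(z) = (-13 + z)/((2*z)) = (-13 + z)*(1/(2*z)) = (-13 + z)/(2*z))
j(649) - (3491/129661 + 134988/H(-314)) = 649² - (3491/129661 + 134988/(((½)*(-13 - 314)/(-314)))) = 421201 - (3491*(1/129661) + 134988/(((½)*(-1/314)*(-327)))) = 421201 - (3491/129661 + 134988/(327/628)) = 421201 - (3491/129661 + 134988*(628/327)) = 421201 - (3491/129661 + 28257488/109) = 421201 - 1*3663894532087/14133049 = 421201 - 3663894532087/14133049 = 2288959839762/14133049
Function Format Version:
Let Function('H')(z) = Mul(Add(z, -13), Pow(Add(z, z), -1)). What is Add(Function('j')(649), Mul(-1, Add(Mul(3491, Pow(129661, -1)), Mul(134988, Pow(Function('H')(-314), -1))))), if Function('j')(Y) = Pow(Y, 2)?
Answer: Rational(2288959839762, 14133049) ≈ 1.6196e+5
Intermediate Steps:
Function('H')(z) = Mul(Rational(1, 2), Pow(z, -1), Add(-13, z)) (Function('H')(z) = Mul(Add(-13, z), Pow(Mul(2, z), -1)) = Mul(Add(-13, z), Mul(Rational(1, 2), Pow(z, -1))) = Mul(Rational(1, 2), Pow(z, -1), Add(-13, z)))
Add(Function('j')(649), Mul(-1, Add(Mul(3491, Pow(129661, -1)), Mul(134988, Pow(Function('H')(-314), -1))))) = Add(Pow(649, 2), Mul(-1, Add(Mul(3491, Pow(129661, -1)), Mul(134988, Pow(Mul(Rational(1, 2), Pow(-314, -1), Add(-13, -314)), -1))))) = Add(421201, Mul(-1, Add(Mul(3491, Rational(1, 129661)), Mul(134988, Pow(Mul(Rational(1, 2), Rational(-1, 314), -327), -1))))) = Add(421201, Mul(-1, Add(Rational(3491, 129661), Mul(134988, Pow(Rational(327, 628), -1))))) = Add(421201, Mul(-1, Add(Rational(3491, 129661), Mul(134988, Rational(628, 327))))) = Add(421201, Mul(-1, Add(Rational(3491, 129661), Rational(28257488, 109)))) = Add(421201, Mul(-1, Rational(3663894532087, 14133049))) = Add(421201, Rational(-3663894532087, 14133049)) = Rational(2288959839762, 14133049)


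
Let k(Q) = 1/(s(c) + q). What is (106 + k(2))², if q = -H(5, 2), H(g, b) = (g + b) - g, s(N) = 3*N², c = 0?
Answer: 44521/4 ≈ 11130.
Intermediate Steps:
H(g, b) = b (H(g, b) = (b + g) - g = b)
q = -2 (q = -1*2 = -2)
k(Q) = -½ (k(Q) = 1/(3*0² - 2) = 1/(3*0 - 2) = 1/(0 - 2) = 1/(-2) = -½)
(106 + k(2))² = (106 - ½)² = (211/2)² = 44521/4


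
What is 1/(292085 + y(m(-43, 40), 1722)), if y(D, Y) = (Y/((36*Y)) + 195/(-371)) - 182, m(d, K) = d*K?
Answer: 13356/3898649819 ≈ 3.4258e-6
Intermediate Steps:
m(d, K) = K*d
y(D, Y) = -2437441/13356 (y(D, Y) = (Y*(1/(36*Y)) + 195*(-1/371)) - 182 = (1/36 - 195/371) - 182 = -6649/13356 - 182 = -2437441/13356)
1/(292085 + y(m(-43, 40), 1722)) = 1/(292085 - 2437441/13356) = 1/(3898649819/13356) = 13356/3898649819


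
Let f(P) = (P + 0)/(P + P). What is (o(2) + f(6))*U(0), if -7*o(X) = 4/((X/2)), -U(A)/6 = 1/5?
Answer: 3/35 ≈ 0.085714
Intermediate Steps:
f(P) = ½ (f(P) = P/((2*P)) = P*(1/(2*P)) = ½)
U(A) = -6/5
o(X) = -8/(7*X) (o(X) = -4/(7*(X/2)) = -4*2/X/7 = -8/(7*X))
(o(2) + f(6))*U(0) = (-8/7/2 + ½)*(-6/5) = (-8/7*½ + ½)*(-6/5) = (-4/7 + ½)*(-6/5) = -1/14*(-6/5) = 3/35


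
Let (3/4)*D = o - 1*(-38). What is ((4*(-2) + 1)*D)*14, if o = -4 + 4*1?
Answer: -14896/3 ≈ -4965.3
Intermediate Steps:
o = 0 (o = -4 + 4 = 0)
D = 152/3 (D = 4*(0 - 1*(-38))/3 = 4*(0 + 38)/3 = (4/3)*38 = 152/3 ≈ 50.667)
((4*(-2) + 1)*D)*14 = ((4*(-2) + 1)*(152/3))*14 = ((-8 + 1)*(152/3))*14 = -7*152/3*14 = -1064/3*14 = -14896/3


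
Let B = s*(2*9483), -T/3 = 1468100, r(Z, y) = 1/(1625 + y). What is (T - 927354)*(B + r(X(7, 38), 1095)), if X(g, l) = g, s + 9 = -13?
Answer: 3025514878273053/1360 ≈ 2.2246e+12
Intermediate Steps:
s = -22 (s = -9 - 13 = -22)
T = -4404300 (T = -3*1468100 = -4404300)
B = -417252 (B = -44*9483 = -22*18966 = -417252)
(T - 927354)*(B + r(X(7, 38), 1095)) = (-4404300 - 927354)*(-417252 + 1/(1625 + 1095)) = -5331654*(-417252 + 1/2720) = -5331654*(-1134925439/2720) = 3025514878273053/1360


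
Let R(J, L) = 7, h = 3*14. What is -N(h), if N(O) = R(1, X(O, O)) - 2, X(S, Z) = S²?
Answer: -5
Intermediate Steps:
h = 42
N(O) = 5 (N(O) = 7 - 2 = 5)
-N(h) = -1*5 = -5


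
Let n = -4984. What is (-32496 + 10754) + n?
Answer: -26726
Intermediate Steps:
(-32496 + 10754) + n = (-32496 + 10754) - 4984 = -21742 - 4984 = -26726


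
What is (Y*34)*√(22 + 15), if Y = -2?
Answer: -68*√37 ≈ -413.63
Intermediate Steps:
(Y*34)*√(22 + 15) = (-2*34)*√(22 + 15) = -68*√37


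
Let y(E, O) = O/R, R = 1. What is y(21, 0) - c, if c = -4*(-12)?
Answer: -48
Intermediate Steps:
y(E, O) = O (y(E, O) = O/1 = O*1 = O)
c = 48
y(21, 0) - c = 0 - 1*48 = 0 - 48 = -48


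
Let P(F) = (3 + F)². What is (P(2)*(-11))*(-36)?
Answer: 9900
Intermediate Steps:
(P(2)*(-11))*(-36) = ((3 + 2)²*(-11))*(-36) = (5²*(-11))*(-36) = (25*(-11))*(-36) = -275*(-36) = 9900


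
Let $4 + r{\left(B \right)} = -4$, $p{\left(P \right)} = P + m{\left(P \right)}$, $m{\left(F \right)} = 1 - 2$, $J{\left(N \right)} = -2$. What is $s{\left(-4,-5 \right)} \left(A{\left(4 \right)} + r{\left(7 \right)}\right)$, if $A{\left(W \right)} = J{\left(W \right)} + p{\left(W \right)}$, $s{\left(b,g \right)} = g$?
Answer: $35$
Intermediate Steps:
$m{\left(F \right)} = -1$ ($m{\left(F \right)} = 1 - 2 = -1$)
$p{\left(P \right)} = -1 + P$ ($p{\left(P \right)} = P - 1 = -1 + P$)
$r{\left(B \right)} = -8$ ($r{\left(B \right)} = -4 - 4 = -8$)
$A{\left(W \right)} = -3 + W$ ($A{\left(W \right)} = -2 + \left(-1 + W\right) = -3 + W$)
$s{\left(-4,-5 \right)} \left(A{\left(4 \right)} + r{\left(7 \right)}\right) = - 5 \left(\left(-3 + 4\right) - 8\right) = - 5 \left(1 - 8\right) = \left(-5\right) \left(-7\right) = 35$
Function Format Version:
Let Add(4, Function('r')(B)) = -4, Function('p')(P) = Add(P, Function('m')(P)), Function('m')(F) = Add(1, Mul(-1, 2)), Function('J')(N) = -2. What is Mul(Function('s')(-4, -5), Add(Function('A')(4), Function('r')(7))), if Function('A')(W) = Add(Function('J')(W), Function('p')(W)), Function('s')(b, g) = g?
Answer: 35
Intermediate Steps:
Function('m')(F) = -1 (Function('m')(F) = Add(1, -2) = -1)
Function('p')(P) = Add(-1, P) (Function('p')(P) = Add(P, -1) = Add(-1, P))
Function('r')(B) = -8 (Function('r')(B) = Add(-4, -4) = -8)
Function('A')(W) = Add(-3, W) (Function('A')(W) = Add(-2, Add(-1, W)) = Add(-3, W))
Mul(Function('s')(-4, -5), Add(Function('A')(4), Function('r')(7))) = Mul(-5, Add(Add(-3, 4), -8)) = Mul(-5, Add(1, -8)) = Mul(-5, -7) = 35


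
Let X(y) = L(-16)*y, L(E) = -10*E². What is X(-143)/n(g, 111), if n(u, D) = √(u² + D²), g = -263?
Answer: 36608*√81490/8149 ≈ 1282.4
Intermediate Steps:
X(y) = -2560*y (X(y) = (-10*(-16)²)*y = (-10*256)*y = -2560*y)
n(u, D) = √(D² + u²)
X(-143)/n(g, 111) = (-2560*(-143))/(√(111² + (-263)²)) = 366080/(√(12321 + 69169)) = 366080/(√81490) = 366080*(√81490/81490) = 36608*√81490/8149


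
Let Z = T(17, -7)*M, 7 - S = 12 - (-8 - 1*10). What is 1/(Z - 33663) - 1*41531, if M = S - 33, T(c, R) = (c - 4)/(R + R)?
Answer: -1395898442/33611 ≈ -41531.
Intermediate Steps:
T(c, R) = (-4 + c)/(2*R) (T(c, R) = (-4 + c)/((2*R)) = (-4 + c)*(1/(2*R)) = (-4 + c)/(2*R))
S = -23 (S = 7 - (12 - (-8 - 1*10)) = 7 - (12 - (-8 - 10)) = 7 - (12 - 1*(-18)) = 7 - (12 + 18) = 7 - 1*30 = 7 - 30 = -23)
M = -56 (M = -23 - 33 = -56)
Z = 52 (Z = ((½)*(-4 + 17)/(-7))*(-56) = ((½)*(-⅐)*13)*(-56) = -13/14*(-56) = 52)
1/(Z - 33663) - 1*41531 = 1/(52 - 33663) - 1*41531 = 1/(-33611) - 41531 = -1/33611 - 41531 = -1395898442/33611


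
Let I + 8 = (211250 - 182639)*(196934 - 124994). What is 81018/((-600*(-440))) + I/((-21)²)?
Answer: 90564120562823/19404000 ≈ 4.6673e+6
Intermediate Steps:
I = 2058275332 (I = -8 + (211250 - 182639)*(196934 - 124994) = -8 + 28611*71940 = -8 + 2058275340 = 2058275332)
81018/((-600*(-440))) + I/((-21)²) = 81018/((-600*(-440))) + 2058275332/((-21)²) = 81018/264000 + 2058275332/441 = 81018*(1/264000) + 2058275332*(1/441) = 13503/44000 + 2058275332/441 = 90564120562823/19404000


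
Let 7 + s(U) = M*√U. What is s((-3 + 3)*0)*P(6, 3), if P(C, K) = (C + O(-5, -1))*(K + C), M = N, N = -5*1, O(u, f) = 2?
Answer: -504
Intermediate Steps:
N = -5
M = -5
P(C, K) = (2 + C)*(C + K) (P(C, K) = (C + 2)*(K + C) = (2 + C)*(C + K))
s(U) = -7 - 5*√U
s((-3 + 3)*0)*P(6, 3) = (-7 - 5*√((-3 + 3)*0))*(6² + 2*6 + 2*3 + 6*3) = (-7 - 5*√(0*0))*(36 + 12 + 6 + 18) = (-7 - 5*√0)*72 = (-7 - 5*0)*72 = (-7 + 0)*72 = -7*72 = -504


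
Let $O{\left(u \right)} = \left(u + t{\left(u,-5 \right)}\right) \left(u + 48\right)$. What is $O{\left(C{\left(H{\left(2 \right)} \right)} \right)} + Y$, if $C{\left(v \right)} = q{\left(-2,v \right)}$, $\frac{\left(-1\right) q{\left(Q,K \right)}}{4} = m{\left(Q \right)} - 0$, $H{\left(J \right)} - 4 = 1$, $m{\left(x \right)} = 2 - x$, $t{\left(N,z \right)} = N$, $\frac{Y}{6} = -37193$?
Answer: $-224182$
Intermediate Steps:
$Y = -223158$ ($Y = 6 \left(-37193\right) = -223158$)
$H{\left(J \right)} = 5$ ($H{\left(J \right)} = 4 + 1 = 5$)
$q{\left(Q,K \right)} = -8 + 4 Q$ ($q{\left(Q,K \right)} = - 4 \left(\left(2 - Q\right) - 0\right) = - 4 \left(\left(2 - Q\right) + 0\right) = - 4 \left(2 - Q\right) = -8 + 4 Q$)
$C{\left(v \right)} = -16$ ($C{\left(v \right)} = -8 + 4 \left(-2\right) = -8 - 8 = -16$)
$O{\left(u \right)} = 2 u \left(48 + u\right)$ ($O{\left(u \right)} = \left(u + u\right) \left(u + 48\right) = 2 u \left(48 + u\right)$)
$O{\left(C{\left(H{\left(2 \right)} \right)} \right)} + Y = 2 \left(-16\right) \left(48 - 16\right) - 223158 = 2 \left(-16\right) 32 - 223158 = -1024 - 223158 = -224182$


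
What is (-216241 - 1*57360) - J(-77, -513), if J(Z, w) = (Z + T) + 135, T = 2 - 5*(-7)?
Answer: -273696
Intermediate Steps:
T = 37 (T = 2 + 35 = 37)
J(Z, w) = 172 + Z (J(Z, w) = (Z + 37) + 135 = (37 + Z) + 135 = 172 + Z)
(-216241 - 1*57360) - J(-77, -513) = (-216241 - 1*57360) - (172 - 77) = (-216241 - 57360) - 1*95 = -273601 - 95 = -273696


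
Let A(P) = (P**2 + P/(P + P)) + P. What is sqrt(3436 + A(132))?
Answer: 3*sqrt(9330)/2 ≈ 144.89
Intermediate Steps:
A(P) = 1/2 + P + P**2 (A(P) = (P**2 + P/((2*P))) + P = (P**2 + (1/(2*P))*P) + P = (P**2 + 1/2) + P = (1/2 + P**2) + P = 1/2 + P + P**2)
sqrt(3436 + A(132)) = sqrt(3436 + (1/2 + 132 + 132**2)) = sqrt(3436 + (1/2 + 132 + 17424)) = sqrt(3436 + 35113/2) = sqrt(41985/2) = 3*sqrt(9330)/2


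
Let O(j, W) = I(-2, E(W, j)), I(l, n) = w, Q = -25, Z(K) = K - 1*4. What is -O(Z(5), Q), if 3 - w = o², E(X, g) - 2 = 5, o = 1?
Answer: -2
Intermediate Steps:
Z(K) = -4 + K (Z(K) = K - 4 = -4 + K)
E(X, g) = 7 (E(X, g) = 2 + 5 = 7)
w = 2 (w = 3 - 1*1² = 3 - 1*1 = 3 - 1 = 2)
I(l, n) = 2
O(j, W) = 2
-O(Z(5), Q) = -1*2 = -2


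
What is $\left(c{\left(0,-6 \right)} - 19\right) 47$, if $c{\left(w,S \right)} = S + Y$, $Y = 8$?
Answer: $-799$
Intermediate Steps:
$c{\left(w,S \right)} = 8 + S$ ($c{\left(w,S \right)} = S + 8 = 8 + S$)
$\left(c{\left(0,-6 \right)} - 19\right) 47 = \left(\left(8 - 6\right) - 19\right) 47 = \left(2 - 19\right) 47 = \left(-17\right) 47 = -799$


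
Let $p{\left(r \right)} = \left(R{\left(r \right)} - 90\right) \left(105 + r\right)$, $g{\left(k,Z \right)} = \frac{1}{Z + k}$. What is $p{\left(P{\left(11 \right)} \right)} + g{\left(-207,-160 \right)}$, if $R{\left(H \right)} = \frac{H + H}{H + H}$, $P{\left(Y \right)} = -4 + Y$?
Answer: $- \frac{3658257}{367} \approx -9968.0$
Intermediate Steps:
$R{\left(H \right)} = 1$ ($R{\left(H \right)} = \frac{2 H}{2 H} = 2 H \frac{1}{2 H} = 1$)
$p{\left(r \right)} = -9345 - 89 r$ ($p{\left(r \right)} = \left(1 - 90\right) \left(105 + r\right) = - 89 \left(105 + r\right) = -9345 - 89 r$)
$p{\left(P{\left(11 \right)} \right)} + g{\left(-207,-160 \right)} = \left(-9345 - 89 \left(-4 + 11\right)\right) + \frac{1}{-160 - 207} = \left(-9345 - 623\right) + \frac{1}{-367} = \left(-9345 - 623\right) - \frac{1}{367} = -9968 - \frac{1}{367} = - \frac{3658257}{367}$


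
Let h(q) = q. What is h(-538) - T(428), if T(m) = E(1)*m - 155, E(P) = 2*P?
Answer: -1239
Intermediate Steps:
T(m) = -155 + 2*m (T(m) = (2*1)*m - 155 = 2*m - 155 = -155 + 2*m)
h(-538) - T(428) = -538 - (-155 + 2*428) = -538 - (-155 + 856) = -538 - 1*701 = -538 - 701 = -1239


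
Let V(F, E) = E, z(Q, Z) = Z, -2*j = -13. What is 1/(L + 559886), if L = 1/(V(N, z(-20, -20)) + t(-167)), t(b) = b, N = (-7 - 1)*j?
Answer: 187/104698681 ≈ 1.7861e-6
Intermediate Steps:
j = 13/2 (j = -½*(-13) = 13/2 ≈ 6.5000)
N = -52 (N = (-7 - 1)*(13/2) = -8*13/2 = -52)
L = -1/187 (L = 1/(-20 - 167) = 1/(-187) = -1/187 ≈ -0.0053476)
1/(L + 559886) = 1/(-1/187 + 559886) = 1/(104698681/187) = 187/104698681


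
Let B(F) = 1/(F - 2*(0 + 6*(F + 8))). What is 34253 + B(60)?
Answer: 25895267/756 ≈ 34253.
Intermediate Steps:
B(F) = 1/(-96 - 11*F) (B(F) = 1/(F - 2*(0 + 6*(8 + F))) = 1/(F - 2*(0 + (48 + 6*F))) = 1/(F - 2*(48 + 6*F)) = 1/(F + (-96 - 12*F)) = 1/(-96 - 11*F))
34253 + B(60) = 34253 - 1/(96 + 11*60) = 34253 - 1/(96 + 660) = 34253 - 1/756 = 25895267/756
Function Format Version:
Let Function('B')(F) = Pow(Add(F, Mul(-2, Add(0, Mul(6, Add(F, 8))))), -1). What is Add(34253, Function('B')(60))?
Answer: Rational(25895267, 756) ≈ 34253.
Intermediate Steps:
Function('B')(F) = Pow(Add(-96, Mul(-11, F)), -1) (Function('B')(F) = Pow(Add(F, Mul(-2, Add(0, Mul(6, Add(8, F))))), -1) = Pow(Add(F, Mul(-2, Add(0, Add(48, Mul(6, F))))), -1) = Pow(Add(F, Mul(-2, Add(48, Mul(6, F)))), -1) = Pow(Add(F, Add(-96, Mul(-12, F))), -1) = Pow(Add(-96, Mul(-11, F)), -1))
Add(34253, Function('B')(60)) = Add(34253, Mul(-1, Pow(Add(96, Mul(11, 60)), -1))) = Add(34253, Mul(-1, Pow(Add(96, 660), -1))) = Add(34253, Mul(-1, Pow(756, -1))) = Add(34253, Mul(-1, Rational(1, 756))) = Add(34253, Rational(-1, 756)) = Rational(25895267, 756)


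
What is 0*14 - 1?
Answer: -1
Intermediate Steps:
0*14 - 1 = 0 - 1 = -1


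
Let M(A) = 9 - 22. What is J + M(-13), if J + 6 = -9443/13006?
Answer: -36651/1858 ≈ -19.726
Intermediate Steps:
M(A) = -13
J = -12497/1858 (J = -6 - 9443/13006 = -6 - 9443*1/13006 = -6 - 1349/1858 = -12497/1858 ≈ -6.7261)
J + M(-13) = -12497/1858 - 13 = -36651/1858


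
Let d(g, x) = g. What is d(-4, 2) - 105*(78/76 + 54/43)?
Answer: -398081/1634 ≈ -243.62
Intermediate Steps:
d(-4, 2) - 105*(78/76 + 54/43) = -4 - 105*(78/76 + 54/43) = -4 - 105*(78*(1/76) + 54*(1/43)) = -4 - 105*(39/38 + 54/43) = -4 - 105*3729/1634 = -4 - 391545/1634 = -398081/1634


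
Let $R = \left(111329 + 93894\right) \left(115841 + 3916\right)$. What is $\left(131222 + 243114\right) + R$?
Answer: $24577265147$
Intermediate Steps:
$R = 24576890811$ ($R = 205223 \cdot 119757 = 24576890811$)
$\left(131222 + 243114\right) + R = \left(131222 + 243114\right) + 24576890811 = 374336 + 24576890811 = 24577265147$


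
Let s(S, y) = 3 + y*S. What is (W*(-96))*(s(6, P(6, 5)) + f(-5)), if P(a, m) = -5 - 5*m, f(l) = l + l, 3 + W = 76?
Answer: 1310496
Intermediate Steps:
W = 73 (W = -3 + 76 = 73)
f(l) = 2*l
s(S, y) = 3 + S*y
(W*(-96))*(s(6, P(6, 5)) + f(-5)) = (73*(-96))*((3 + 6*(-5 - 5*5)) + 2*(-5)) = -7008*((3 + 6*(-5 - 25)) - 10) = -7008*((3 + 6*(-30)) - 10) = -7008*((3 - 180) - 10) = -7008*(-177 - 10) = -7008*(-187) = 1310496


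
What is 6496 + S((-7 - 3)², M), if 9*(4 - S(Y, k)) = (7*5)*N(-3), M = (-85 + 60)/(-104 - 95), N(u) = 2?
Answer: 58430/9 ≈ 6492.2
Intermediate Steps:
M = 25/199 (M = -25/(-199) = -25*(-1/199) = 25/199 ≈ 0.12563)
S(Y, k) = -34/9 (S(Y, k) = 4 - 7*5*2/9 = 4 - 35*2/9 = 4 - ⅑*70 = 4 - 70/9 = -34/9)
6496 + S((-7 - 3)², M) = 6496 - 34/9 = 58430/9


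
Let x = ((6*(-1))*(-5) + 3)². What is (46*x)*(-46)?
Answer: -2304324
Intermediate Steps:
x = 1089 (x = (-6*(-5) + 3)² = (30 + 3)² = 33² = 1089)
(46*x)*(-46) = (46*1089)*(-46) = 50094*(-46) = -2304324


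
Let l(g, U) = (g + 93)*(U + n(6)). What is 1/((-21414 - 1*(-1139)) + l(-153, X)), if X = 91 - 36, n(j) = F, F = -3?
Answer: -1/23395 ≈ -4.2744e-5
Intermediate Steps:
n(j) = -3
X = 55
l(g, U) = (-3 + U)*(93 + g) (l(g, U) = (g + 93)*(U - 3) = (93 + g)*(-3 + U) = (-3 + U)*(93 + g))
1/((-21414 - 1*(-1139)) + l(-153, X)) = 1/((-21414 - 1*(-1139)) + (-279 - 3*(-153) + 93*55 + 55*(-153))) = 1/((-21414 + 1139) + (-279 + 459 + 5115 - 8415)) = 1/(-20275 - 3120) = 1/(-23395) = -1/23395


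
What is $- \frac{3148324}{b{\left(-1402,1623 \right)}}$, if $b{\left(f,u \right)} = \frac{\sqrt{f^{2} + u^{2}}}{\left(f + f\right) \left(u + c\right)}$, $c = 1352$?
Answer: $\frac{26263003975600 \sqrt{4599733}}{4599733} \approx 1.2246 \cdot 10^{10}$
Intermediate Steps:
$b{\left(f,u \right)} = \frac{\sqrt{f^{2} + u^{2}}}{2 f \left(1352 + u\right)}$ ($b{\left(f,u \right)} = \frac{\sqrt{f^{2} + u^{2}}}{\left(f + f\right) \left(u + 1352\right)} = \frac{\sqrt{f^{2} + u^{2}}}{2 f \left(1352 + u\right)}$)
$- \frac{3148324}{b{\left(-1402,1623 \right)}} = - \frac{3148324}{\frac{1}{2} \frac{1}{-1402} \frac{1}{1352 + 1623} \sqrt{\left(-1402\right)^{2} + 1623^{2}}} = - \frac{3148324}{\frac{1}{2} \left(- \frac{1}{1402}\right) \frac{1}{2975} \sqrt{1965604 + 2634129}} = - \frac{3148324}{\frac{1}{2} \left(- \frac{1}{1402}\right) \frac{1}{2975} \sqrt{4599733}} = - \frac{3148324}{\left(- \frac{1}{8341900}\right) \sqrt{4599733}} = - 3148324 \left(- \frac{8341900 \sqrt{4599733}}{4599733}\right) = \frac{26263003975600 \sqrt{4599733}}{4599733}$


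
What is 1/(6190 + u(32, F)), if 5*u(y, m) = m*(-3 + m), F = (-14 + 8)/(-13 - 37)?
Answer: 3125/19343534 ≈ 0.00016155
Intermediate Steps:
F = 3/25 (F = -6/(-50) = -6*(-1/50) = 3/25 ≈ 0.12000)
u(y, m) = m*(-3 + m)/5 (u(y, m) = (m*(-3 + m))/5 = m*(-3 + m)/5)
1/(6190 + u(32, F)) = 1/(6190 + (1/5)*(3/25)*(-3 + 3/25)) = 1/(6190 + (1/5)*(3/25)*(-72/25)) = 1/(6190 - 216/3125) = 1/(19343534/3125) = 3125/19343534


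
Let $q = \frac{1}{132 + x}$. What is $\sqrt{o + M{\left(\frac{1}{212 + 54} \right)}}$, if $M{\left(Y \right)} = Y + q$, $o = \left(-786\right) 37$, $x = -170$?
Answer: $\frac{i \sqrt{514431897}}{133} \approx 170.53 i$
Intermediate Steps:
$o = -29082$
$q = - \frac{1}{38}$ ($q = \frac{1}{132 - 170} = \frac{1}{-38} = - \frac{1}{38} \approx -0.026316$)
$M{\left(Y \right)} = - \frac{1}{38} + Y$ ($M{\left(Y \right)} = Y - \frac{1}{38} = - \frac{1}{38} + Y$)
$\sqrt{o + M{\left(\frac{1}{212 + 54} \right)}} = \sqrt{-29082 - \left(\frac{1}{38} - \frac{1}{212 + 54}\right)} = \sqrt{-29082 - \left(\frac{1}{38} - \frac{1}{266}\right)} = \sqrt{-29082 + \left(- \frac{1}{38} + \frac{1}{266}\right)} = \sqrt{-29082 - \frac{3}{133}} = \sqrt{- \frac{3867909}{133}} = \frac{i \sqrt{514431897}}{133}$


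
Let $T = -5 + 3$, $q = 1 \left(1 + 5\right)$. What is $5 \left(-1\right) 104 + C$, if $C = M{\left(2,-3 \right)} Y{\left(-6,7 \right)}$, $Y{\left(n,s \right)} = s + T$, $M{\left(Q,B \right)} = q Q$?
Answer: $-460$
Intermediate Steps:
$q = 6$ ($q = 1 \cdot 6 = 6$)
$T = -2$
$M{\left(Q,B \right)} = 6 Q$
$Y{\left(n,s \right)} = -2 + s$ ($Y{\left(n,s \right)} = s - 2 = -2 + s$)
$C = 60$ ($C = 6 \cdot 2 \left(-2 + 7\right) = 12 \cdot 5 = 60$)
$5 \left(-1\right) 104 + C = 5 \left(-1\right) 104 + 60 = \left(-5\right) 104 + 60 = -520 + 60 = -460$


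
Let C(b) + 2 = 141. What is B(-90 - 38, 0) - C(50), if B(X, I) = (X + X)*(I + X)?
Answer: 32629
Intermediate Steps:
C(b) = 139 (C(b) = -2 + 141 = 139)
B(X, I) = 2*X*(I + X) (B(X, I) = (2*X)*(I + X) = 2*X*(I + X))
B(-90 - 38, 0) - C(50) = 2*(-90 - 38)*(0 + (-90 - 38)) - 1*139 = 2*(-128)*(0 - 128) - 139 = 2*(-128)*(-128) - 139 = 32768 - 139 = 32629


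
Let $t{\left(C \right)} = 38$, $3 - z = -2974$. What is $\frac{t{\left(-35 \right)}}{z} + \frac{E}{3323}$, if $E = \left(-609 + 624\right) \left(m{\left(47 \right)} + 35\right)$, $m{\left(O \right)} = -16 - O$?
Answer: $- \frac{1124066}{9892571} \approx -0.11363$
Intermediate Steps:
$z = 2977$ ($z = 3 - -2974 = 3 + 2974 = 2977$)
$E = -420$ ($E = \left(-609 + 624\right) \left(\left(-16 - 47\right) + 35\right) = 15 \left(\left(-16 - 47\right) + 35\right) = 15 \left(-63 + 35\right) = 15 \left(-28\right) = -420$)
$\frac{t{\left(-35 \right)}}{z} + \frac{E}{3323} = \frac{38}{2977} - \frac{420}{3323} = - \frac{1124066}{9892571}$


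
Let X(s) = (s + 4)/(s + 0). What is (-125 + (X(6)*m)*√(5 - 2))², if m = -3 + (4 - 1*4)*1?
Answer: 15700 + 1250*√3 ≈ 17865.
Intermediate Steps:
X(s) = (4 + s)/s
m = -3 (m = -3 + (4 - 4)*1 = -3 + 0*1 = -3 + 0 = -3)
(-125 + (X(6)*m)*√(5 - 2))² = (-125 + (((4 + 6)/6)*(-3))*√(5 - 2))² = (-125 + (((⅙)*10)*(-3))*√3)² = (-125 + ((5/3)*(-3))*√3)² = (-125 - 5*√3)²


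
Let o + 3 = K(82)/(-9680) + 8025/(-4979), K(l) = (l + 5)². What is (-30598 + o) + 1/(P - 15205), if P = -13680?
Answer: -8520977937385411/278432451440 ≈ -30603.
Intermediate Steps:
K(l) = (5 + l)²
o = -259958211/48196720 (o = -3 + ((5 + 82)²/(-9680) + 8025/(-4979)) = -3 + (87²*(-1/9680) + 8025*(-1/4979)) = -3 + (7569*(-1/9680) - 8025/4979) = -3 + (-7569/9680 - 8025/4979) = -3 - 115368051/48196720 = -259958211/48196720 ≈ -5.3937)
(-30598 + o) + 1/(P - 15205) = (-30598 - 259958211/48196720) + 1/(-13680 - 15205) = -1474983196771/48196720 + 1/(-28885) = -1474983196771/48196720 - 1/28885 = -8520977937385411/278432451440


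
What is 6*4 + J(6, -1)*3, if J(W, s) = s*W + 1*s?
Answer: 3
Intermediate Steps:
J(W, s) = s + W*s (J(W, s) = W*s + s = s + W*s)
6*4 + J(6, -1)*3 = 6*4 - (1 + 6)*3 = 24 - 1*7*3 = 24 - 7*3 = 24 - 21 = 3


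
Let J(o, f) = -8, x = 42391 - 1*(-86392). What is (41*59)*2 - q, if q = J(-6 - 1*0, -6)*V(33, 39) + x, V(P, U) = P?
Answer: -123681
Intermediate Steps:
x = 128783 (x = 42391 + 86392 = 128783)
q = 128519 (q = -8*33 + 128783 = -264 + 128783 = 128519)
(41*59)*2 - q = (41*59)*2 - 1*128519 = 2419*2 - 128519 = 4838 - 128519 = -123681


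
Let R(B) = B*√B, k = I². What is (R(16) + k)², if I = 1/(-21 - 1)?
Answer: 959574529/234256 ≈ 4096.3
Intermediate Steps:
I = -1/22 (I = 1/(-22) = -1/22 ≈ -0.045455)
k = 1/484 (k = (-1/22)² = 1/484 ≈ 0.0020661)
R(B) = B^(3/2)
(R(16) + k)² = (16^(3/2) + 1/484)² = (64 + 1/484)² = (30977/484)² = 959574529/234256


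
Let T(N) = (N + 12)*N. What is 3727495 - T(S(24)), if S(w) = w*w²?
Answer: -187541369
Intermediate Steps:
S(w) = w³
T(N) = N*(12 + N) (T(N) = (12 + N)*N = N*(12 + N))
3727495 - T(S(24)) = 3727495 - 24³*(12 + 24³) = 3727495 - 13824*(12 + 13824) = 3727495 - 13824*13836 = 3727495 - 1*191268864 = 3727495 - 191268864 = -187541369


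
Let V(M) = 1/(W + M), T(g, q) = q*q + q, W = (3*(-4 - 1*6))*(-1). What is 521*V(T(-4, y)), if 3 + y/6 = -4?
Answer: 521/1752 ≈ 0.29737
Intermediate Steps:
y = -42 (y = -18 + 6*(-4) = -18 - 24 = -42)
W = 30 (W = (3*(-4 - 6))*(-1) = (3*(-10))*(-1) = -30*(-1) = 30)
T(g, q) = q + q**2 (T(g, q) = q**2 + q = q + q**2)
V(M) = 1/(30 + M)
521*V(T(-4, y)) = 521/(30 - 42*(1 - 42)) = 521/(30 - 42*(-41)) = 521/(30 + 1722) = 521/1752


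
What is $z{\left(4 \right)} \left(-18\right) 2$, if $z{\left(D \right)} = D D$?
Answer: $-576$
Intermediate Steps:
$z{\left(D \right)} = D^{2}$
$z{\left(4 \right)} \left(-18\right) 2 = 4^{2} \left(-18\right) 2 = 16 \left(-18\right) 2 = \left(-288\right) 2 = -576$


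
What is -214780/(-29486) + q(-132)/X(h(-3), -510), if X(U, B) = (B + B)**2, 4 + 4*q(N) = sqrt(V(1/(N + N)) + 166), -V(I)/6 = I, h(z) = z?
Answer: 111728541257/15338617200 + sqrt(80355)/91555200 ≈ 7.2841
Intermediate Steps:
V(I) = -6*I
q(N) = -1 + sqrt(166 - 3/N)/4 (q(N) = -1 + sqrt(-6/(N + N) + 166)/4 = -1 + sqrt(-6*1/(2*N) + 166)/4 = -1 + sqrt(-3/N + 166)/4 = -1 + sqrt(166 - 3/N)/4)
X(U, B) = 4*B**2 (X(U, B) = (2*B)**2 = 4*B**2)
-214780/(-29486) + q(-132)/X(h(-3), -510) = -214780/(-29486) + (-1 + sqrt(166 - 3/(-132))/4)/((4*(-510)**2)) = -214780*(-1/29486) + (-1 + sqrt(166 - 3*(-1/132))/4)/((4*260100)) = 107390/14743 + (-1 + sqrt(166 + 1/44)/4)/1040400 = 107390/14743 + (-1 + sqrt(7305/44)/4)*(1/1040400) = 107390/14743 + (-1 + (sqrt(80355)/22)/4)*(1/1040400) = 107390/14743 + (-1 + sqrt(80355)/88)*(1/1040400) = 107390/14743 + (-1/1040400 + sqrt(80355)/91555200) = 111728541257/15338617200 + sqrt(80355)/91555200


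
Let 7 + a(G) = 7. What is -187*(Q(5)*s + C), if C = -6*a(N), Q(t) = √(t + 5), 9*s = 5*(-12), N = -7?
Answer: 3740*√10/3 ≈ 3942.3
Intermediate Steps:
s = -20/3 (s = (5*(-12))/9 = (⅑)*(-60) = -20/3 ≈ -6.6667)
Q(t) = √(5 + t)
a(G) = 0 (a(G) = -7 + 7 = 0)
C = 0 (C = -6*0 = 0)
-187*(Q(5)*s + C) = -187*(√(5 + 5)*(-20/3) + 0) = -187*(√10*(-20/3) + 0) = -187*(-20*√10/3 + 0) = -(-3740)*√10/3 = 3740*√10/3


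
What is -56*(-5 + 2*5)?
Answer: -280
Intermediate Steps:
-56*(-5 + 2*5) = -56*(-5 + 10) = -56*5 = -280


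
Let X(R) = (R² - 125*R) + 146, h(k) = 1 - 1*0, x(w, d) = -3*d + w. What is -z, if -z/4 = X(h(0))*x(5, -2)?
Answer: 968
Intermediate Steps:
x(w, d) = w - 3*d
h(k) = 1 (h(k) = 1 + 0 = 1)
X(R) = 146 + R² - 125*R
z = -968 (z = -4*(146 + 1² - 125*1)*(5 - 3*(-2)) = -4*(146 + 1 - 125)*(5 + 6) = -88*11 = -4*242 = -968)
-z = -1*(-968) = 968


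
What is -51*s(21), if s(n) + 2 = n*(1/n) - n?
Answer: 1122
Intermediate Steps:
s(n) = -1 - n (s(n) = -2 + (n*(1/n) - n) = -2 + (n/n - n) = -2 + (1 - n) = -1 - n)
-51*s(21) = -51*(-1 - 1*21) = -51*(-1 - 21) = -51*(-22) = 1122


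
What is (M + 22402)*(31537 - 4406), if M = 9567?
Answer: 867350939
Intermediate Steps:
(M + 22402)*(31537 - 4406) = (9567 + 22402)*(31537 - 4406) = 31969*27131 = 867350939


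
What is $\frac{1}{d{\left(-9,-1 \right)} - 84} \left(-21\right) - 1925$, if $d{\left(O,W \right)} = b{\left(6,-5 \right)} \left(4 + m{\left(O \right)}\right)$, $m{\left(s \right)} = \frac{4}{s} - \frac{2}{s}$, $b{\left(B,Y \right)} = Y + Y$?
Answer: $- \frac{2109611}{1096} \approx -1924.8$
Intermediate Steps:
$b{\left(B,Y \right)} = 2 Y$
$m{\left(s \right)} = \frac{2}{s}$
$d{\left(O,W \right)} = -40 - \frac{20}{O}$ ($d{\left(O,W \right)} = 2 \left(-5\right) \left(4 + \frac{2}{O}\right) = - 10 \left(4 + \frac{2}{O}\right) = -40 - \frac{20}{O}$)
$\frac{1}{d{\left(-9,-1 \right)} - 84} \left(-21\right) - 1925 = \frac{1}{\left(-40 - \frac{20}{-9}\right) - 84} \left(-21\right) - 1925 = \frac{1}{\left(-40 - - \frac{20}{9}\right) - 84} \left(-21\right) - 1925 = \frac{1}{\left(-40 + \frac{20}{9}\right) - 84} \left(-21\right) - 1925 = \frac{1}{- \frac{340}{9} - 84} \left(-21\right) - 1925 = \frac{1}{- \frac{1096}{9}} \left(-21\right) - 1925 = \left(- \frac{9}{1096}\right) \left(-21\right) - 1925 = \frac{189}{1096} - 1925 = - \frac{2109611}{1096}$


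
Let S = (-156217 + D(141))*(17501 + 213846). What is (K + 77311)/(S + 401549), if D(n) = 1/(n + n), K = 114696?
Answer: -54145974/10191460804153 ≈ -5.3129e-6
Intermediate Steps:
D(n) = 1/(2*n)
S = -10191574040971/282 (S = (-156217 + (½)/141)*(17501 + 213846) = (-156217 + (½)*(1/141))*231347 = (-156217 + 1/282)*231347 = -44053193/282*231347 = -10191574040971/282 ≈ -3.6140e+10)
(K + 77311)/(S + 401549) = (114696 + 77311)/(-10191574040971/282 + 401549) = 192007/(-10191460804153/282) = 192007*(-282/10191460804153) = -54145974/10191460804153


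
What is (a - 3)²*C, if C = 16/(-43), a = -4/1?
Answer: -784/43 ≈ -18.233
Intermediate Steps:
a = -4 (a = -4*1 = -4)
C = -16/43 (C = 16*(-1/43) = -16/43 ≈ -0.37209)
(a - 3)²*C = (-4 - 3)²*(-16/43) = (-7)²*(-16/43) = 49*(-16/43) = -784/43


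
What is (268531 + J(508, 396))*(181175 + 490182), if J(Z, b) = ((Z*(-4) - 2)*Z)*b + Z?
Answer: -274522357265261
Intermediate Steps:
J(Z, b) = Z + Z*b*(-2 - 4*Z) (J(Z, b) = ((-4*Z - 2)*Z)*b + Z = ((-2 - 4*Z)*Z)*b + Z = (Z*(-2 - 4*Z))*b + Z = Z*b*(-2 - 4*Z) + Z = Z + Z*b*(-2 - 4*Z))
(268531 + J(508, 396))*(181175 + 490182) = (268531 + 508*(1 - 2*396 - 4*508*396))*(181175 + 490182) = (268531 + 508*(1 - 792 - 804672))*671357 = (268531 + 508*(-805463))*671357 = (268531 - 409175204)*671357 = -408906673*671357 = -274522357265261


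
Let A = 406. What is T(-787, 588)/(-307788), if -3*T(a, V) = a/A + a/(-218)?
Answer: 36989/20431275228 ≈ 1.8104e-6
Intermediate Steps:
T(a, V) = 47*a/66381 (T(a, V) = -(a/406 + a/(-218))/3 = -(a*(1/406) + a*(-1/218))/3 = -(a/406 - a/218)/3 = -(-47)*a/66381 = 47*a/66381)
T(-787, 588)/(-307788) = ((47/66381)*(-787))/(-307788) = -36989/66381*(-1/307788) = 36989/20431275228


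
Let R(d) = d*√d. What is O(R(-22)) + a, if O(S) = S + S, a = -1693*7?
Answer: -11851 - 44*I*√22 ≈ -11851.0 - 206.38*I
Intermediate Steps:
R(d) = d^(3/2)
a = -11851
O(S) = 2*S
O(R(-22)) + a = 2*(-22)^(3/2) - 11851 = 2*(-22*I*√22) - 11851 = -44*I*√22 - 11851 = -11851 - 44*I*√22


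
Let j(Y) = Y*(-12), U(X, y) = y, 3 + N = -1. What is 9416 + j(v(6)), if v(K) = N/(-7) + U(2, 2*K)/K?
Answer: 65696/7 ≈ 9385.1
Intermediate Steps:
N = -4 (N = -3 - 1 = -4)
v(K) = 18/7 (v(K) = -4/(-7) + (2*K)/K = -4*(-⅐) + 2 = 4/7 + 2 = 18/7)
j(Y) = -12*Y
9416 + j(v(6)) = 9416 - 12*18/7 = 9416 - 216/7 = 65696/7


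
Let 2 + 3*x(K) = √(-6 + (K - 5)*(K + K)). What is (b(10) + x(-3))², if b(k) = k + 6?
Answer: (46 + √42)²/9 ≈ 306.03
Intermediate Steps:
b(k) = 6 + k
x(K) = -⅔ + √(-6 + 2*K*(-5 + K))/3 (x(K) = -⅔ + √(-6 + (K - 5)*(K + K))/3 = -⅔ + √(-6 + (-5 + K)*(2*K))/3 = -⅔ + √(-6 + 2*K*(-5 + K))/3)
(b(10) + x(-3))² = ((6 + 10) + (-⅔ + √(-6 - 10*(-3) + 2*(-3)²)/3))² = (16 + (-⅔ + √(-6 + 30 + 2*9)/3))² = (16 + (-⅔ + √(-6 + 30 + 18)/3))² = (16 + (-⅔ + √42/3))² = (46/3 + √42/3)²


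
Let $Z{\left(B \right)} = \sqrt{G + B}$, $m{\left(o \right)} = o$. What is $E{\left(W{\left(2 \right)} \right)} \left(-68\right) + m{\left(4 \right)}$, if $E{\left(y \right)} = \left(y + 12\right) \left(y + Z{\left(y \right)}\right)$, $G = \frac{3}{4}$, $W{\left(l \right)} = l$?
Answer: $-1900 - 476 \sqrt{11} \approx -3478.7$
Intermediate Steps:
$G = \frac{3}{4}$ ($G = 3 \cdot \frac{1}{4} = \frac{3}{4} \approx 0.75$)
$Z{\left(B \right)} = \sqrt{\frac{3}{4} + B}$
$E{\left(y \right)} = \left(12 + y\right) \left(y + \frac{\sqrt{3 + 4 y}}{2}\right)$ ($E{\left(y \right)} = \left(y + 12\right) \left(y + \frac{\sqrt{3 + 4 y}}{2}\right) = \left(12 + y\right) \left(y + \frac{\sqrt{3 + 4 y}}{2}\right)$)
$E{\left(W{\left(2 \right)} \right)} \left(-68\right) + m{\left(4 \right)} = \left(2^{2} + 6 \sqrt{3 + 4 \cdot 2} + 12 \cdot 2 + \frac{1}{2} \cdot 2 \sqrt{3 + 4 \cdot 2}\right) \left(-68\right) + 4 = \left(4 + 6 \sqrt{3 + 8} + 24 + \frac{1}{2} \cdot 2 \sqrt{3 + 8}\right) \left(-68\right) + 4 = \left(4 + 6 \sqrt{11} + 24 + \frac{1}{2} \cdot 2 \sqrt{11}\right) \left(-68\right) + 4 = \left(4 + 6 \sqrt{11} + 24 + \sqrt{11}\right) \left(-68\right) + 4 = \left(28 + 7 \sqrt{11}\right) \left(-68\right) + 4 = \left(-1904 - 476 \sqrt{11}\right) + 4 = -1900 - 476 \sqrt{11}$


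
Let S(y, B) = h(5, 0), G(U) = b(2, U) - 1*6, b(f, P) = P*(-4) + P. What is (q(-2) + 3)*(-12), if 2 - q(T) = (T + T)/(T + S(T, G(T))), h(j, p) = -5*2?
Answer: -56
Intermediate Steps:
b(f, P) = -3*P (b(f, P) = -4*P + P = -3*P)
h(j, p) = -10
G(U) = -6 - 3*U (G(U) = -3*U - 1*6 = -3*U - 6 = -6 - 3*U)
S(y, B) = -10
q(T) = 2 - 2*T/(-10 + T) (q(T) = 2 - (T + T)/(T - 10) = 2 - 2*T/(-10 + T))
(q(-2) + 3)*(-12) = (-20/(-10 - 2) + 3)*(-12) = (-20/(-12) + 3)*(-12) = (-20*(-1/12) + 3)*(-12) = (5/3 + 3)*(-12) = (14/3)*(-12) = -56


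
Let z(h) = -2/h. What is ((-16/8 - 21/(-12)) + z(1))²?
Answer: 81/16 ≈ 5.0625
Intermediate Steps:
((-16/8 - 21/(-12)) + z(1))² = ((-16/8 - 21/(-12)) - 2/1)² = ((-16*⅛ - 21*(-1/12)) - 2*1)² = ((-2 + 7/4) - 2)² = (-¼ - 2)² = (-9/4)² = 81/16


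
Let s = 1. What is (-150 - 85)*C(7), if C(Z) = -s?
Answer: 235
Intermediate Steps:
C(Z) = -1 (C(Z) = -1*1 = -1)
(-150 - 85)*C(7) = (-150 - 85)*(-1) = -235*(-1) = 235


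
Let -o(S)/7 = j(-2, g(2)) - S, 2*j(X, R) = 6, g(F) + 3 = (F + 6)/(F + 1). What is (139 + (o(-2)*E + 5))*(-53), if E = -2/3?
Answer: -26606/3 ≈ -8868.7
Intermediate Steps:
g(F) = -3 + (6 + F)/(1 + F) (g(F) = -3 + (F + 6)/(F + 1) = -3 + (6 + F)/(1 + F))
E = -2/3 (E = -2*1/3 = -2/3 ≈ -0.66667)
j(X, R) = 3 (j(X, R) = (1/2)*6 = 3)
o(S) = -21 + 7*S (o(S) = -7*(3 - S) = -21 + 7*S)
(139 + (o(-2)*E + 5))*(-53) = (139 + ((-21 + 7*(-2))*(-2/3) + 5))*(-53) = (139 + ((-21 - 14)*(-2/3) + 5))*(-53) = (139 + (-35*(-2/3) + 5))*(-53) = (139 + (70/3 + 5))*(-53) = (139 + 85/3)*(-53) = (502/3)*(-53) = -26606/3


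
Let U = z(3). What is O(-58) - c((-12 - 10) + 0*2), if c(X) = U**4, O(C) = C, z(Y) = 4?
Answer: -314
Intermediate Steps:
U = 4
c(X) = 256 (c(X) = 4**4 = 256)
O(-58) - c((-12 - 10) + 0*2) = -58 - 1*256 = -58 - 256 = -314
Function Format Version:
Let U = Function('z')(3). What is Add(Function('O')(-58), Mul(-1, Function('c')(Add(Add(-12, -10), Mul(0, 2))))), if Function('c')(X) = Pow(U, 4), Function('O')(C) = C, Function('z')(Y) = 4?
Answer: -314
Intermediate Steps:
U = 4
Function('c')(X) = 256 (Function('c')(X) = Pow(4, 4) = 256)
Add(Function('O')(-58), Mul(-1, Function('c')(Add(Add(-12, -10), Mul(0, 2))))) = Add(-58, Mul(-1, 256)) = Add(-58, -256) = -314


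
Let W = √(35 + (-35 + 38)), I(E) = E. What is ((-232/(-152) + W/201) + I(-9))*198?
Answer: -28116/19 + 66*√38/67 ≈ -1473.7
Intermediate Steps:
W = √38 (W = √(35 + 3) = √38 ≈ 6.1644)
((-232/(-152) + W/201) + I(-9))*198 = ((-232/(-152) + √38/201) - 9)*198 = ((-232*(-1/152) + √38*(1/201)) - 9)*198 = ((29/19 + √38/201) - 9)*198 = (-142/19 + √38/201)*198 = -28116/19 + 66*√38/67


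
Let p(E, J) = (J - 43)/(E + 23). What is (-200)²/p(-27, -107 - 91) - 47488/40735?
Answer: 6506155392/9817135 ≈ 662.73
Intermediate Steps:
p(E, J) = (-43 + J)/(23 + E)
(-200)²/p(-27, -107 - 91) - 47488/40735 = (-200)²/(((-43 + (-107 - 91))/(23 - 27))) - 47488/40735 = 40000/(((-43 - 198)/(-4))) - 47488*1/40735 = 40000/((-¼*(-241))) - 47488/40735 = 40000/(241/4) - 47488/40735 = 40000*(4/241) - 47488/40735 = 160000/241 - 47488/40735 = 6506155392/9817135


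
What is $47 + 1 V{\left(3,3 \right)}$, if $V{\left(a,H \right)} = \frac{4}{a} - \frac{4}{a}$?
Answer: $47$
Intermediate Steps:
$V{\left(a,H \right)} = 0$
$47 + 1 V{\left(3,3 \right)} = 47 + 1 \cdot 0 = 47 + 0 = 47$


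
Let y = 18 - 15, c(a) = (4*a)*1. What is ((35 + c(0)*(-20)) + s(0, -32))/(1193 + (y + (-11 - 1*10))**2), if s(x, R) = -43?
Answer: -8/1517 ≈ -0.0052736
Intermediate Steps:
c(a) = 4*a
y = 3
((35 + c(0)*(-20)) + s(0, -32))/(1193 + (y + (-11 - 1*10))**2) = ((35 + (4*0)*(-20)) - 43)/(1193 + (3 + (-11 - 1*10))**2) = ((35 + 0*(-20)) - 43)/(1193 + (3 + (-11 - 10))**2) = ((35 + 0) - 43)/(1193 + (3 - 21)**2) = (35 - 43)/(1193 + (-18)**2) = -8/(1193 + 324) = -8/1517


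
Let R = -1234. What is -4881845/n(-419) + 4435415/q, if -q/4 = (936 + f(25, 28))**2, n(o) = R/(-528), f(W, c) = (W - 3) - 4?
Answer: -4691858514336175/2246166288 ≈ -2.0888e+6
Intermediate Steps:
f(W, c) = -7 + W (f(W, c) = (-3 + W) - 4 = -7 + W)
n(o) = 617/264 (n(o) = -1234/(-528) = -1234*(-1/528) = 617/264)
q = -3640464 (q = -4*(936 + (-7 + 25))**2 = -4*(936 + 18)**2 = -4*954**2 = -4*910116 = -3640464)
-4881845/n(-419) + 4435415/q = -4881845/617/264 + 4435415/(-3640464) = -4881845*264/617 + 4435415*(-1/3640464) = -1288807080/617 - 4435415/3640464 = -4691858514336175/2246166288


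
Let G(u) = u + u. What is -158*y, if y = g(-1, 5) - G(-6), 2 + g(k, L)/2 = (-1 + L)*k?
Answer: 0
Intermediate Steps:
G(u) = 2*u
g(k, L) = -4 + 2*k*(-1 + L) (g(k, L) = -4 + 2*((-1 + L)*k) = -4 + 2*(k*(-1 + L)) = -4 + 2*k*(-1 + L))
y = 0 (y = (-4 - 2*(-1) + 2*5*(-1)) - 2*(-6) = (-4 + 2 - 10) - 1*(-12) = -12 + 12 = 0)
-158*y = -158*0 = 0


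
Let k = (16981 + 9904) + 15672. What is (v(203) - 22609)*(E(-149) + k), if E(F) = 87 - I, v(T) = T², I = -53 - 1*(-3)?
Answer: 794108400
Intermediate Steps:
k = 42557 (k = 26885 + 15672 = 42557)
I = -50 (I = -53 + 3 = -50)
E(F) = 137 (E(F) = 87 - 1*(-50) = 87 + 50 = 137)
(v(203) - 22609)*(E(-149) + k) = (203² - 22609)*(137 + 42557) = (41209 - 22609)*42694 = 18600*42694 = 794108400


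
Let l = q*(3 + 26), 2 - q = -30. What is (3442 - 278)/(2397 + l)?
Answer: 452/475 ≈ 0.95158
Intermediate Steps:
q = 32 (q = 2 - 1*(-30) = 2 + 30 = 32)
l = 928 (l = 32*(3 + 26) = 32*29 = 928)
(3442 - 278)/(2397 + l) = (3442 - 278)/(2397 + 928) = 3164/3325 = 3164*(1/3325) = 452/475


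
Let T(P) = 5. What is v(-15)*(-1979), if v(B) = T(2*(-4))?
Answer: -9895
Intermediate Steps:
v(B) = 5
v(-15)*(-1979) = 5*(-1979) = -9895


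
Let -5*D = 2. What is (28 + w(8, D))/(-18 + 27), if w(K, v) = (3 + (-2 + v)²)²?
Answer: 65461/5625 ≈ 11.638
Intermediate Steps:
D = -⅖ (D = -⅕*2 = -⅖ ≈ -0.40000)
(28 + w(8, D))/(-18 + 27) = (28 + (3 + (-2 - ⅖)²)²)/(-18 + 27) = (28 + (3 + (-12/5)²)²)/9 = (28 + (3 + 144/25)²)*(⅑) = (28 + (219/25)²)*(⅑) = (28 + 47961/625)*(⅑) = (65461/625)*(⅑) = 65461/5625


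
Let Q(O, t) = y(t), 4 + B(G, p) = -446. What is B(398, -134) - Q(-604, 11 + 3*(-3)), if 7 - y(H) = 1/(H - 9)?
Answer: -3200/7 ≈ -457.14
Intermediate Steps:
y(H) = 7 - 1/(-9 + H) (y(H) = 7 - 1/(H - 9) = 7 - 1/(-9 + H))
B(G, p) = -450 (B(G, p) = -4 - 446 = -450)
Q(O, t) = (-64 + 7*t)/(-9 + t)
B(398, -134) - Q(-604, 11 + 3*(-3)) = -450 - (-64 + 7*(11 + 3*(-3)))/(-9 + (11 + 3*(-3))) = -450 - (-64 + 7*(11 - 9))/(-9 + (11 - 9)) = -450 - (-64 + 7*2)/(-9 + 2) = -450 - (-64 + 14)/(-7) = -450 - (-1)*(-50)/7 = -450 - 1*50/7 = -450 - 50/7 = -3200/7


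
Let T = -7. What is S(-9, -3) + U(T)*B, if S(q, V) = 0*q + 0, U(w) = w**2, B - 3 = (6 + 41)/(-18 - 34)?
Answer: 5341/52 ≈ 102.71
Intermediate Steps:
B = 109/52 (B = 3 + (6 + 41)/(-18 - 34) = 3 + 47/(-52) = 3 + 47*(-1/52) = 3 - 47/52 = 109/52 ≈ 2.0962)
S(q, V) = 0 (S(q, V) = 0 + 0 = 0)
S(-9, -3) + U(T)*B = 0 + (-7)**2*(109/52) = 0 + 49*(109/52) = 0 + 5341/52 = 5341/52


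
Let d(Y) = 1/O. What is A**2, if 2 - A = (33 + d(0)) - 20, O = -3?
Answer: 1024/9 ≈ 113.78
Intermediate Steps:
d(Y) = -1/3 (d(Y) = 1/(-3) = -1/3)
A = -32/3 (A = 2 - ((33 - 1/3) - 20) = 2 - (98/3 - 20) = 2 - 1*38/3 = 2 - 38/3 = -32/3 ≈ -10.667)
A**2 = (-32/3)**2 = 1024/9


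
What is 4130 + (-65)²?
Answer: 8355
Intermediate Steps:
4130 + (-65)² = 4130 + 4225 = 8355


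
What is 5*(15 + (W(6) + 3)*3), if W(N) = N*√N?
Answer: 120 + 90*√6 ≈ 340.45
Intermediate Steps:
W(N) = N^(3/2)
5*(15 + (W(6) + 3)*3) = 5*(15 + (6^(3/2) + 3)*3) = 5*(15 + (6*√6 + 3)*3) = 5*(15 + (3 + 6*√6)*3) = 5*(15 + (9 + 18*√6)) = 5*(24 + 18*√6) = 120 + 90*√6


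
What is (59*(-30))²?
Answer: 3132900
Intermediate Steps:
(59*(-30))² = (-1770)² = 3132900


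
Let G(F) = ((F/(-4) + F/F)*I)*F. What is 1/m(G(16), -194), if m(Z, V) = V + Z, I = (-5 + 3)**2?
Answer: -1/386 ≈ -0.0025907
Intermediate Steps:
I = 4 (I = (-2)**2 = 4)
G(F) = F*(4 - F) (G(F) = ((F/(-4) + F/F)*4)*F = ((F*(-1/4) + 1)*4)*F = ((-F/4 + 1)*4)*F = ((1 - F/4)*4)*F = (4 - F)*F = F*(4 - F))
1/m(G(16), -194) = 1/(-194 + 16*(4 - 1*16)) = 1/(-194 + 16*(4 - 16)) = 1/(-194 + 16*(-12)) = 1/(-194 - 192) = 1/(-386) = -1/386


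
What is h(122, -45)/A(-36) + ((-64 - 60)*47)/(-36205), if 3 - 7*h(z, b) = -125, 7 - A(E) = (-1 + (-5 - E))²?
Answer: 31796588/226317455 ≈ 0.14050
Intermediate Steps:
A(E) = 7 - (-6 - E)² (A(E) = 7 - (-1 + (-5 - E))² = 7 - (-6 - E)²)
h(z, b) = 128/7 (h(z, b) = 3/7 - ⅐*(-125) = 3/7 + 125/7 = 128/7)
h(122, -45)/A(-36) + ((-64 - 60)*47)/(-36205) = 128/(7*(7 - (6 - 36)²)) + ((-64 - 60)*47)/(-36205) = 128/(7*(7 - 1*(-30)²)) - 124*47*(-1/36205) = 128/(7*(7 - 1*900)) - 5828*(-1/36205) = 128/(7*(7 - 900)) + 5828/36205 = (128/7)/(-893) + 5828/36205 = (128/7)*(-1/893) + 5828/36205 = -128/6251 + 5828/36205 = 31796588/226317455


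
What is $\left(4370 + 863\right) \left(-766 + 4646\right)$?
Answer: $20304040$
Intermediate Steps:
$\left(4370 + 863\right) \left(-766 + 4646\right) = 5233 \cdot 3880 = 20304040$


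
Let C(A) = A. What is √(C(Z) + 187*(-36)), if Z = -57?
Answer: I*√6789 ≈ 82.395*I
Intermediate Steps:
√(C(Z) + 187*(-36)) = √(-57 + 187*(-36)) = √(-57 - 6732) = √(-6789) = I*√6789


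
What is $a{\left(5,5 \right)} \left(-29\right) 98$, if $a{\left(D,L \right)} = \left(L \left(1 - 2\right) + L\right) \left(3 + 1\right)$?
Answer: $0$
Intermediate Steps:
$a{\left(D,L \right)} = 0$ ($a{\left(D,L \right)} = \left(L \left(-1\right) + L\right) 4 = \left(- L + L\right) 4 = 0 \cdot 4 = 0$)
$a{\left(5,5 \right)} \left(-29\right) 98 = 0 \left(-29\right) 98 = 0 \cdot 98 = 0$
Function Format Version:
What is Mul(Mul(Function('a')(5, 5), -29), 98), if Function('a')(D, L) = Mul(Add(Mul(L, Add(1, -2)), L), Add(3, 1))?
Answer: 0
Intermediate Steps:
Function('a')(D, L) = 0 (Function('a')(D, L) = Mul(Add(Mul(L, -1), L), 4) = Mul(Add(Mul(-1, L), L), 4) = Mul(0, 4) = 0)
Mul(Mul(Function('a')(5, 5), -29), 98) = Mul(Mul(0, -29), 98) = Mul(0, 98) = 0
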